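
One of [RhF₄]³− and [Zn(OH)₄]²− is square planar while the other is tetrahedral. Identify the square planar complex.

[RhF₄]³−

For [RhF₄]³−: Each fluoride is −1; balancing the −3 overall charge requires Rh(I). Rh sits in group 9, so the d-electron count is 9 − 1 = 8. A 4d d⁸ ion has a large crystal-field splitting; square planar leaves the high-energy d_{x²−y²} orbital empty and maximises CFSE. → square planar.
For [Zn(OH)₄]²−: Summing ligand charges against the −2 overall charge gives an oxidation state of +2 for zinc. Zinc is a group-12 element; Zn(II) is therefore d¹⁰. A d¹⁰ ion has no crystal-field stabilisation preference between square planar and tetrahedral, so four ligands adopt the sterically favoured tetrahedral geometry. → tetrahedral.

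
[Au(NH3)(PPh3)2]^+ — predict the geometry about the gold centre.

trigonal planar

Ammonia is neutral; triphenylphosphine is neutral; balancing the +1 overall charge requires Au(I).
Group 11 minus oxidation state 1 gives a d¹⁰ configuration.
With 3 monodentate ligands the coordination number is 3.
Three ligands around a d¹⁰ centre minimise repulsion in a trigonal-planar arrangement.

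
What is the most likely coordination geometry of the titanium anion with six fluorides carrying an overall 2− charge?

octahedral

Ligand charges: each fluoride is −1. With an overall charge of −2 the titanium centre must be in the +4 oxidation state.
Titanium is a group-4 element; Ti(IV) is therefore d⁰.
Coordination number: 6.
Six donors around a single metal centre give an octahedral coordination sphere.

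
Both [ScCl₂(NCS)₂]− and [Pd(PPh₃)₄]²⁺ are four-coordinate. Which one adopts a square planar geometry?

[Pd(PPh₃)₄]²⁺

For [ScCl₂(NCS)₂]−: Ligand charges: each chloride is −1; each isothiocyanate is −1. With an overall charge of −1 the scandium centre must be in the +3 oxidation state. Sc sits in group 3, so the d-electron count is 3 − 3 = 0. A d⁰ ion has no crystal-field stabilisation preference between square planar and tetrahedral, so four ligands adopt the sterically favoured tetrahedral geometry. → tetrahedral.
For [Pd(PPh₃)₄]²⁺: Summing ligand charges against the +2 overall charge gives an oxidation state of +2 for palladium. Palladium is a group-10 element; Pd(II) is therefore d⁸. A 4d d⁸ ion has a large crystal-field splitting; square planar leaves the high-energy d_{x²−y²} orbital empty and maximises CFSE. → square planar.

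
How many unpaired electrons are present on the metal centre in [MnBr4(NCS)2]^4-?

Ligand charges: each bromide is −1; each isothiocyanate is −1. With an overall charge of −4 the manganese centre must be in the +2 oxidation state.
Manganese is a group-7 element; Mn(II) is therefore d⁵.
The spin state decides the count: Bromide and isothiocyanate are weak-field ligands for a first-row metal, so the complex is high-spin.
An octahedral high-spin d⁵ ion is t₂g³e_g², giving 5 unpaired electrons.

5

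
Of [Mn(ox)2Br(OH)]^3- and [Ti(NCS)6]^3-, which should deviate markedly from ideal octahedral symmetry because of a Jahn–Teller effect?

[Mn(ox)2Br(OH)]^3-: Summing ligand charges against the −3 overall charge gives an oxidation state of +3 for manganese. Manganese is a group-7 element; Mn(III) is therefore d⁴. Bromide, hydroxide, and oxalate are weak-field ligands for a first-row metal, so the complex is high-spin. The t₂g³e_g¹ (high-spin) configuration has an unevenly filled e_g set; the Jahn–Teller theorem predicts a tetragonal distortion (typically axial elongation) to lift the degeneracy.
[Ti(NCS)6]^3-: Each isothiocyanate is −1; balancing the −3 overall charge requires Ti(III). Ti sits in group 4, so the d-electron count is 4 − 3 = 1. The d¹ configuration leaves the e_g set evenly filled (or empty) — no strong Jahn–Teller driving force.

[Mn(ox)2Br(OH)]^3-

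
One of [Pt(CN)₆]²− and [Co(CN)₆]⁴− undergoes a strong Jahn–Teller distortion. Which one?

[Co(CN)₆]⁴−

[Pt(CN)₆]²−: Summing ligand charges against the −2 overall charge gives an oxidation state of +4 for platinum. Group 10 minus oxidation state 4 gives a d⁶ configuration. A 5d ion has a large Δₒ and is invariably low-spin. The d⁶ configuration leaves the e_g set evenly filled (or empty) — no strong Jahn–Teller driving force.
[Co(CN)₆]⁴−: Ligand charges: each cyanide is −1. With an overall charge of −4 the cobalt centre must be in the +2 oxidation state. Cobalt is a group-9 element; Co(II) is therefore d⁷. Cyanide is a strong-field ligand (high in the spectrochemical series) for a first-row metal, so the complex is low-spin. The t₂g⁶e_g¹ (low-spin) configuration has an unevenly filled e_g set; the Jahn–Teller theorem predicts a tetragonal distortion (typically axial elongation) to lift the degeneracy.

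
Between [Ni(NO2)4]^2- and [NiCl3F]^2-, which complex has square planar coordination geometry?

[Ni(NO2)4]^2-

For [Ni(NO2)4]^2-: Each nitro (N-bound nitrite) is −1; balancing the −2 overall charge requires Ni(II). Ni sits in group 10, so the d-electron count is 10 − 2 = 8. Nitro (N-bound nitrite) is a strong-field ligand (high in the spectrochemical series). A 3d d⁸ ion with strong-field ligands gains enough CFSE to favour square planar over tetrahedral. → square planar.
For [NiCl3F]^2-: Ligand charges: each chloride is −1; each fluoride is −1. With an overall charge of −2 the nickel centre must be in the +2 oxidation state. Group 10 minus oxidation state 2 gives a d⁸ configuration. Chloride and fluoride are weak-field ligands. With weak-field ligands the CFSE gain from square planar is small, so a 3d d⁸ ion takes the sterically preferred tetrahedral geometry. → tetrahedral.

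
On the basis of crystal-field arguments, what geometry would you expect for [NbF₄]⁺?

tetrahedral

Summing ligand charges against the +1 overall charge gives an oxidation state of +5 for niobium.
Niobium is a group-5 element; Nb(V) is therefore d⁰.
With 4 monodentate ligands the coordination number is 4.
A d⁰ ion has no crystal-field stabilisation preference between square planar and tetrahedral, so four ligands adopt the sterically favoured tetrahedral geometry.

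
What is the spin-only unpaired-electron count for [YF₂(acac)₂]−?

Each fluoride is −1; each acetylacetonate is −1; balancing the −1 overall charge requires Y(III).
Y sits in group 3, so the d-electron count is 3 − 3 = 0.
Counting donor atoms: 2×fluoride (monodentate) → 2 donors; 2×acetylacetonate (bidentate) → 4 donors. Coordination number = 6.
In an octahedral field the d⁰ configuration is t₂g⁰e_g⁰, giving 0 unpaired electrons.

0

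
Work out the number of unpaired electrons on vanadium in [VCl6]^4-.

Each chloride is −1; balancing the −4 overall charge requires V(II).
V sits in group 5, so the d-electron count is 5 − 2 = 3.
In an octahedral field the d³ configuration is t₂g³e_g⁰ (only one arrangement possible), giving 3 unpaired electrons.

3 unpaired electrons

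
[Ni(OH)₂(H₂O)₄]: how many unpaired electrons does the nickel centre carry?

2

Summing ligand charges against the 0 overall charge gives an oxidation state of +2 for nickel.
Ni sits in group 10, so the d-electron count is 10 − 2 = 8.
In an octahedral field the d⁸ configuration is t₂g⁶e_g² (only one arrangement possible), giving 2 unpaired electrons.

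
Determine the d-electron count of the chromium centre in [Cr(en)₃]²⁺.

d⁴

Ethylenediamine is neutral; balancing the +2 overall charge requires Cr(II).
Group 6 minus oxidation state 2 gives a d⁴ configuration.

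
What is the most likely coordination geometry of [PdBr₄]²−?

square planar

Each bromide is −1; balancing the −2 overall charge requires Pd(II).
Palladium is a group-10 element; Pd(II) is therefore d⁸.
With 4 monodentate ligands the coordination number is 4.
A 4d d⁸ ion has a large crystal-field splitting; square planar leaves the high-energy d_{x²−y²} orbital empty and maximises CFSE.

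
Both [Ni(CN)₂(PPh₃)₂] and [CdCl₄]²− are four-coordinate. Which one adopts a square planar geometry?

[Ni(CN)₂(PPh₃)₂]

For [Ni(CN)₂(PPh₃)₂]: Ligand charges: each cyanide is −1; triphenylphosphine is neutral. With an overall charge of 0 the nickel centre must be in the +2 oxidation state. Nickel is a group-10 element; Ni(II) is therefore d⁸. Cyanide and triphenylphosphine are strong-field ligands (high in the spectrochemical series). A 3d d⁸ ion with strong-field ligands gains enough CFSE to favour square planar over tetrahedral. → square planar.
For [CdCl₄]²−: Summing ligand charges against the −2 overall charge gives an oxidation state of +2 for cadmium. Cd sits in group 12, so the d-electron count is 12 − 2 = 10. A d¹⁰ ion has no crystal-field stabilisation preference between square planar and tetrahedral, so four ligands adopt the sterically favoured tetrahedral geometry. → tetrahedral.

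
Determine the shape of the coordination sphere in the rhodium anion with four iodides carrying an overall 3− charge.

Each iodide is −1; balancing the −3 overall charge requires Rh(I).
Rhodium is a group-9 element; Rh(I) is therefore d⁸.
With 4 monodentate ligands the coordination number is 4.
A 4d d⁸ ion has a large crystal-field splitting; square planar leaves the high-energy d_{x²−y²} orbital empty and maximises CFSE.

square planar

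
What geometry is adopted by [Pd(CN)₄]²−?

square planar

Summing ligand charges against the −2 overall charge gives an oxidation state of +2 for palladium.
Group 10 minus oxidation state 2 gives a d⁸ configuration.
Coordination number: 4.
A 4d d⁸ ion has a large crystal-field splitting; square planar leaves the high-energy d_{x²−y²} orbital empty and maximises CFSE.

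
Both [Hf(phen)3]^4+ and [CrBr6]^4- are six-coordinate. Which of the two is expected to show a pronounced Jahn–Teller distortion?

[CrBr6]^4-

[Hf(phen)3]^4+: 1,10-phenanthroline is neutral; balancing the +4 overall charge requires Hf(IV). Hf sits in group 4, so the d-electron count is 4 − 4 = 0. The d⁰ configuration leaves the e_g set evenly filled (or empty) — no strong Jahn–Teller driving force.
[CrBr6]^4-: Each bromide is −1; balancing the −4 overall charge requires Cr(II). Chromium is a group-6 element; Cr(II) is therefore d⁴. Bromide is a weak-field ligand for a first-row metal, so the complex is high-spin. The t₂g³e_g¹ (high-spin) configuration has an unevenly filled e_g set; the Jahn–Teller theorem predicts a tetragonal distortion (typically axial elongation) to lift the degeneracy.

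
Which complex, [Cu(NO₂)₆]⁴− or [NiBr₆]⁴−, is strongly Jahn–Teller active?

[Cu(NO₂)₆]⁴−

[Cu(NO₂)₆]⁴−: Summing ligand charges against the −4 overall charge gives an oxidation state of +2 for copper. Cu sits in group 11, so the d-electron count is 11 − 2 = 9. The t₂g⁶e_g³ configuration has an unevenly filled e_g set; the Jahn–Teller theorem predicts a tetragonal distortion (typically axial elongation) to lift the degeneracy.
[NiBr₆]⁴−: Ligand charges: each bromide is −1. With an overall charge of −4 the nickel centre must be in the +2 oxidation state. Ni sits in group 10, so the d-electron count is 10 − 2 = 8. The d⁸ configuration leaves the e_g set evenly filled (or empty) — no strong Jahn–Teller driving force.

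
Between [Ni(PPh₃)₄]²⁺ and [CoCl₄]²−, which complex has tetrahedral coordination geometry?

For [Ni(PPh₃)₄]²⁺: Ligand charges: triphenylphosphine is neutral. With an overall charge of +2 the nickel centre must be in the +2 oxidation state. Nickel is a group-10 element; Ni(II) is therefore d⁸. Triphenylphosphine is a strong-field ligand (high in the spectrochemical series). A 3d d⁸ ion with strong-field ligands gains enough CFSE to favour square planar over tetrahedral. → square planar.
For [CoCl₄]²−: Summing ligand charges against the −2 overall charge gives an oxidation state of +2 for cobalt. Group 9 minus oxidation state 2 gives a d⁷ configuration. For a high-spin 3d d⁷ ion with weak-field ligands the small Δₜ gives little square-planar CFSE advantage, so four ligands adopt the sterically favoured tetrahedral geometry. → tetrahedral.

[CoCl₄]²−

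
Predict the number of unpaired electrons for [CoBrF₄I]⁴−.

3

Each bromide is −1; each fluoride is −1; each iodide is −1; balancing the −4 overall charge requires Co(II).
Cobalt is a group-9 element; Co(II) is therefore d⁷.
The spin state decides the count: Bromide, fluoride, and iodide are weak-field ligands for a first-row metal, so the complex is high-spin.
An octahedral high-spin d⁷ ion is t₂g⁵e_g², giving 3 unpaired electrons.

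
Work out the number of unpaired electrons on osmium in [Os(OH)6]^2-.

2

Each hydroxide is −1; balancing the −2 overall charge requires Os(IV).
Group 8 minus oxidation state 4 gives a d⁴ configuration.
The spin state decides the count: a 5d ion has a large Δₒ and is invariably low-spin.
An octahedral low-spin d⁴ ion is t₂g⁴e_g⁰, giving 2 unpaired electrons.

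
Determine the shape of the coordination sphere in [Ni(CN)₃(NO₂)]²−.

Summing ligand charges against the −2 overall charge gives an oxidation state of +2 for nickel.
Group 10 minus oxidation state 2 gives a d⁸ configuration.
Coordination number: 4.
Cyanide and nitro (N-bound nitrite) are strong-field ligands (high in the spectrochemical series).
A 3d d⁸ ion with strong-field ligands gains enough CFSE to favour square planar over tetrahedral.

square planar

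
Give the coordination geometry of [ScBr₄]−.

Ligand charges: each bromide is −1. With an overall charge of −1 the scandium centre must be in the +3 oxidation state.
Sc sits in group 3, so the d-electron count is 3 − 3 = 0.
Coordination number: 4.
A d⁰ ion has no crystal-field stabilisation preference between square planar and tetrahedral, so four ligands adopt the sterically favoured tetrahedral geometry.

tetrahedral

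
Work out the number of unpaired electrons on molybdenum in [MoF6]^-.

Ligand charges: each fluoride is −1. With an overall charge of −1 the molybdenum centre must be in the +5 oxidation state.
Mo sits in group 6, so the d-electron count is 6 − 5 = 1.
In an octahedral field the d¹ configuration is t₂g¹e_g⁰ (only one arrangement possible), giving 1 unpaired electron.

1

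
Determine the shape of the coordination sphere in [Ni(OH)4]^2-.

tetrahedral

Summing ligand charges against the −2 overall charge gives an oxidation state of +2 for nickel.
Ni sits in group 10, so the d-electron count is 10 − 2 = 8.
With 4 monodentate ligands the coordination number is 4.
Hydroxide is a weak-field ligand.
With weak-field ligands the CFSE gain from square planar is small, so a 3d d⁸ ion takes the sterically preferred tetrahedral geometry.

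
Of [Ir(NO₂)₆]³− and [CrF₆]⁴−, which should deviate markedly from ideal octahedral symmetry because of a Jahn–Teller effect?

[CrF₆]⁴−

[Ir(NO₂)₆]³−: Ligand charges: each nitro (N-bound nitrite) is −1. With an overall charge of −3 the iridium centre must be in the +3 oxidation state. Iridium is a group-9 element; Ir(III) is therefore d⁶. A 5d ion has a large Δₒ and is invariably low-spin. The d⁶ configuration leaves the e_g set evenly filled (or empty) — no strong Jahn–Teller driving force.
[CrF₆]⁴−: Ligand charges: each fluoride is −1. With an overall charge of −4 the chromium centre must be in the +2 oxidation state. Cr sits in group 6, so the d-electron count is 6 − 2 = 4. Fluoride is a weak-field ligand for a first-row metal, so the complex is high-spin. The t₂g³e_g¹ (high-spin) configuration has an unevenly filled e_g set; the Jahn–Teller theorem predicts a tetragonal distortion (typically axial elongation) to lift the degeneracy.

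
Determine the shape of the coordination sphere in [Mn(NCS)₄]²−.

tetrahedral

Ligand charges: each isothiocyanate is −1. With an overall charge of −2 the manganese centre must be in the +2 oxidation state.
Mn sits in group 7, so the d-electron count is 7 − 2 = 5.
With 4 monodentate ligands the coordination number is 4.
Isothiocyanate is a weak-field ligand.
A high-spin d⁵ ion has zero CFSE in either geometry, so four ligands adopt the sterically favoured tetrahedral geometry.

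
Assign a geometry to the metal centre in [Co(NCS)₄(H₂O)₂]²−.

Ligand charges: each isothiocyanate is −1; water is neutral. With an overall charge of −2 the cobalt centre must be in the +2 oxidation state.
Co sits in group 9, so the d-electron count is 9 − 2 = 7.
Coordination number: 6.
Six donors around a single metal centre give an octahedral coordination sphere.

octahedral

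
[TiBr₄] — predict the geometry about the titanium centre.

Ligand charges: each bromide is −1. With an overall charge of 0 the titanium centre must be in the +4 oxidation state.
Group 4 minus oxidation state 4 gives a d⁰ configuration.
With 4 monodentate ligands the coordination number is 4.
A d⁰ ion has no crystal-field stabilisation preference between square planar and tetrahedral, so four ligands adopt the sterically favoured tetrahedral geometry.

tetrahedral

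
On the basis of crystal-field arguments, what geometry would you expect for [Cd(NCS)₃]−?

Summing ligand charges against the −1 overall charge gives an oxidation state of +2 for cadmium.
Cd sits in group 12, so the d-electron count is 12 − 2 = 10.
Coordination number: 3.
Three ligands around a d¹⁰ centre minimise repulsion in a trigonal-planar arrangement.

trigonal planar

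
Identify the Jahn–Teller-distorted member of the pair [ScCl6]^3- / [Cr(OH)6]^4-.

[ScCl6]^3-: Each chloride is −1; balancing the −3 overall charge requires Sc(III). Group 3 minus oxidation state 3 gives a d⁰ configuration. The d⁰ configuration leaves the e_g set evenly filled (or empty) — no strong Jahn–Teller driving force.
[Cr(OH)6]^4-: Each hydroxide is −1; balancing the −4 overall charge requires Cr(II). Cr sits in group 6, so the d-electron count is 6 − 2 = 4. Hydroxide is a weak-field ligand for a first-row metal, so the complex is high-spin. The t₂g³e_g¹ (high-spin) configuration has an unevenly filled e_g set; the Jahn–Teller theorem predicts a tetragonal distortion (typically axial elongation) to lift the degeneracy.

[Cr(OH)6]^4-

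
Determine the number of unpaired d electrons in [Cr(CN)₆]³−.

3

Summing ligand charges against the −3 overall charge gives an oxidation state of +3 for chromium.
Chromium is a group-6 element; Cr(III) is therefore d³.
In an octahedral field the d³ configuration is t₂g³e_g⁰ (only one arrangement possible), giving 3 unpaired electrons.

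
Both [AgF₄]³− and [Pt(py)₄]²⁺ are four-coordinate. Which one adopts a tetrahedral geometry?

For [AgF₄]³−: Each fluoride is −1; balancing the −3 overall charge requires Ag(I). Ag sits in group 11, so the d-electron count is 11 − 1 = 10. A d¹⁰ ion has no crystal-field stabilisation preference between square planar and tetrahedral, so four ligands adopt the sterically favoured tetrahedral geometry. → tetrahedral.
For [Pt(py)₄]²⁺: Pyridine is neutral; balancing the +2 overall charge requires Pt(II). Platinum is a group-10 element; Pt(II) is therefore d⁸. A 5d d⁸ ion has a large crystal-field splitting; square planar leaves the high-energy d_{x²−y²} orbital empty and maximises CFSE. → square planar.

[AgF₄]³−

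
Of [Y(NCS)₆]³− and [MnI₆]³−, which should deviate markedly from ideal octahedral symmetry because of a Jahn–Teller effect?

[MnI₆]³−

[Y(NCS)₆]³−: Ligand charges: each isothiocyanate is −1. With an overall charge of −3 the yttrium centre must be in the +3 oxidation state. Y sits in group 3, so the d-electron count is 3 − 3 = 0. The d⁰ configuration leaves the e_g set evenly filled (or empty) — no strong Jahn–Teller driving force.
[MnI₆]³−: Ligand charges: each iodide is −1. With an overall charge of −3 the manganese centre must be in the +3 oxidation state. Mn sits in group 7, so the d-electron count is 7 − 3 = 4. Iodide is a weak-field ligand for a first-row metal, so the complex is high-spin. The t₂g³e_g¹ (high-spin) configuration has an unevenly filled e_g set; the Jahn–Teller theorem predicts a tetragonal distortion (typically axial elongation) to lift the degeneracy.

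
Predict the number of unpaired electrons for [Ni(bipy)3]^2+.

Summing ligand charges against the +2 overall charge gives an oxidation state of +2 for nickel.
Ni sits in group 10, so the d-electron count is 10 − 2 = 8.
Counting donor atoms: 3×2,2′-bipyridine (bidentate) → 6 donors. Coordination number = 6.
In an octahedral field the d⁸ configuration is t₂g⁶e_g² (only one arrangement possible), giving 2 unpaired electrons.

2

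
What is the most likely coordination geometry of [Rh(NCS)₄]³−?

square planar

Ligand charges: each isothiocyanate is −1. With an overall charge of −3 the rhodium centre must be in the +1 oxidation state.
Group 9 minus oxidation state 1 gives a d⁸ configuration.
Coordination number: 4.
A 4d d⁸ ion has a large crystal-field splitting; square planar leaves the high-energy d_{x²−y²} orbital empty and maximises CFSE.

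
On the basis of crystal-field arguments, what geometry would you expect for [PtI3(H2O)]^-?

Ligand charges: each iodide is −1; water is neutral. With an overall charge of −1 the platinum centre must be in the +2 oxidation state.
Group 10 minus oxidation state 2 gives a d⁸ configuration.
With 4 monodentate ligands the coordination number is 4.
A 5d d⁸ ion has a large crystal-field splitting; square planar leaves the high-energy d_{x²−y²} orbital empty and maximises CFSE.

square planar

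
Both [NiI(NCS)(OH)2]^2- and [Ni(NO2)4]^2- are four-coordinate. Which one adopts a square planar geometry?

[Ni(NO2)4]^2-

For [NiI(NCS)(OH)2]^2-: Ligand charges: each iodide is −1; each isothiocyanate is −1; each hydroxide is −1. With an overall charge of −2 the nickel centre must be in the +2 oxidation state. Group 10 minus oxidation state 2 gives a d⁸ configuration. Hydroxide, iodide, and isothiocyanate are weak-field ligands. With weak-field ligands the CFSE gain from square planar is small, so a 3d d⁸ ion takes the sterically preferred tetrahedral geometry. → tetrahedral.
For [Ni(NO2)4]^2-: Ligand charges: each nitro (N-bound nitrite) is −1. With an overall charge of −2 the nickel centre must be in the +2 oxidation state. Nickel is a group-10 element; Ni(II) is therefore d⁸. Nitro (N-bound nitrite) is a strong-field ligand (high in the spectrochemical series). A 3d d⁸ ion with strong-field ligands gains enough CFSE to favour square planar over tetrahedral. → square planar.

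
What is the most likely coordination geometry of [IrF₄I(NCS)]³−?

octahedral

Ligand charges: each fluoride is −1; each iodide is −1; each isothiocyanate is −1. With an overall charge of −3 the iridium centre must be in the +3 oxidation state.
Ir sits in group 9, so the d-electron count is 9 − 3 = 6.
With 6 monodentate ligands the coordination number is 6.
Six donors around a single metal centre give an octahedral coordination sphere.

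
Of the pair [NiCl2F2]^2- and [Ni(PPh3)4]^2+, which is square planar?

For [NiCl2F2]^2-: Each chloride is −1; each fluoride is −1; balancing the −2 overall charge requires Ni(II). Nickel is a group-10 element; Ni(II) is therefore d⁸. Chloride and fluoride are weak-field ligands. With weak-field ligands the CFSE gain from square planar is small, so a 3d d⁸ ion takes the sterically preferred tetrahedral geometry. → tetrahedral.
For [Ni(PPh3)4]^2+: Summing ligand charges against the +2 overall charge gives an oxidation state of +2 for nickel. Group 10 minus oxidation state 2 gives a d⁸ configuration. Triphenylphosphine is a strong-field ligand (high in the spectrochemical series). A 3d d⁸ ion with strong-field ligands gains enough CFSE to favour square planar over tetrahedral. → square planar.

[Ni(PPh3)4]^2+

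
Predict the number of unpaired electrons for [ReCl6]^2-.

Summing ligand charges against the −2 overall charge gives an oxidation state of +4 for rhenium.
Re sits in group 7, so the d-electron count is 7 − 4 = 3.
In an octahedral field the d³ configuration is t₂g³e_g⁰ (only one arrangement possible), giving 3 unpaired electrons.

3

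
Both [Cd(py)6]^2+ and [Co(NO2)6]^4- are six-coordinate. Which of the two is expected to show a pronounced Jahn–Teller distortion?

[Cd(py)6]^2+: Ligand charges: pyridine is neutral. With an overall charge of +2 the cadmium centre must be in the +2 oxidation state. Cd sits in group 12, so the d-electron count is 12 − 2 = 10. The d¹⁰ configuration leaves the e_g set evenly filled (or empty) — no strong Jahn–Teller driving force.
[Co(NO2)6]^4-: Summing ligand charges against the −4 overall charge gives an oxidation state of +2 for cobalt. Co sits in group 9, so the d-electron count is 9 − 2 = 7. Nitro (N-bound nitrite) is a strong-field ligand (high in the spectrochemical series) for a first-row metal, so the complex is low-spin. The t₂g⁶e_g¹ (low-spin) configuration has an unevenly filled e_g set; the Jahn–Teller theorem predicts a tetragonal distortion (typically axial elongation) to lift the degeneracy.

[Co(NO2)6]^4-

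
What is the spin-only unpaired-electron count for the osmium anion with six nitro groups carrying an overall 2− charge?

Summing ligand charges against the −2 overall charge gives an oxidation state of +4 for osmium.
Group 8 minus oxidation state 4 gives a d⁴ configuration.
The spin state decides the count: a 5d ion has a large Δₒ and is invariably low-spin.
An octahedral low-spin d⁴ ion is t₂g⁴e_g⁰, giving 2 unpaired electrons.

2 unpaired electrons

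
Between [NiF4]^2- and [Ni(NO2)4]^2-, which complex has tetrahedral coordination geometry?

[NiF4]^2-

For [NiF4]^2-: Summing ligand charges against the −2 overall charge gives an oxidation state of +2 for nickel. Nickel is a group-10 element; Ni(II) is therefore d⁸. Fluoride is a weak-field ligand. With weak-field ligands the CFSE gain from square planar is small, so a 3d d⁸ ion takes the sterically preferred tetrahedral geometry. → tetrahedral.
For [Ni(NO2)4]^2-: Each nitro (N-bound nitrite) is −1; balancing the −2 overall charge requires Ni(II). Nickel is a group-10 element; Ni(II) is therefore d⁸. Nitro (N-bound nitrite) is a strong-field ligand (high in the spectrochemical series). A 3d d⁸ ion with strong-field ligands gains enough CFSE to favour square planar over tetrahedral. → square planar.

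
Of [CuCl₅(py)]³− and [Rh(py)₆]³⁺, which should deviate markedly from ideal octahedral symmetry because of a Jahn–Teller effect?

[CuCl₅(py)]³−: Ligand charges: each chloride is −1; pyridine is neutral. With an overall charge of −3 the copper centre must be in the +2 oxidation state. Copper is a group-11 element; Cu(II) is therefore d⁹. The t₂g⁶e_g³ configuration has an unevenly filled e_g set; the Jahn–Teller theorem predicts a tetragonal distortion (typically axial elongation) to lift the degeneracy.
[Rh(py)₆]³⁺: Summing ligand charges against the +3 overall charge gives an oxidation state of +3 for rhodium. Group 9 minus oxidation state 3 gives a d⁶ configuration. A 4d ion has a large Δₒ and is invariably low-spin. The d⁶ configuration leaves the e_g set evenly filled (or empty) — no strong Jahn–Teller driving force.

[CuCl₅(py)]³−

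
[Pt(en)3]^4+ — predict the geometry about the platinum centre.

Ligand charges: ethylenediamine is neutral. With an overall charge of +4 the platinum centre must be in the +4 oxidation state.
Pt sits in group 10, so the d-electron count is 10 − 4 = 6.
Counting donor atoms: 3×ethylenediamine (bidentate) → 6 donors. Coordination number = 6.
Six donors around a single metal centre give an octahedral coordination sphere.

octahedral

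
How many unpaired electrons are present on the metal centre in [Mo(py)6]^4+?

2 unpaired electrons

Ligand charges: pyridine is neutral. With an overall charge of +4 the molybdenum centre must be in the +4 oxidation state.
Group 6 minus oxidation state 4 gives a d² configuration.
In an octahedral field the d² configuration is t₂g²e_g⁰ (only one arrangement possible), giving 2 unpaired electrons.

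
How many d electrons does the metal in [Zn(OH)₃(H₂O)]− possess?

d10

Summing ligand charges against the −1 overall charge gives an oxidation state of +2 for zinc.
Group 12 minus oxidation state 2 gives a d¹⁰ configuration.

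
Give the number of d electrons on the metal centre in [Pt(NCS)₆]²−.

Ligand charges: each isothiocyanate is −1. With an overall charge of −2 the platinum centre must be in the +4 oxidation state.
Group 10 minus oxidation state 4 gives a d⁶ configuration.

d⁶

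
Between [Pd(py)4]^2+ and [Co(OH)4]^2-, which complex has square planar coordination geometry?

[Pd(py)4]^2+

For [Pd(py)4]^2+: Pyridine is neutral; balancing the +2 overall charge requires Pd(II). Palladium is a group-10 element; Pd(II) is therefore d⁸. A 4d d⁸ ion has a large crystal-field splitting; square planar leaves the high-energy d_{x²−y²} orbital empty and maximises CFSE. → square planar.
For [Co(OH)4]^2-: Ligand charges: each hydroxide is −1. With an overall charge of −2 the cobalt centre must be in the +2 oxidation state. Cobalt is a group-9 element; Co(II) is therefore d⁷. For a high-spin 3d d⁷ ion with weak-field ligands the small Δₜ gives little square-planar CFSE advantage, so four ligands adopt the sterically favoured tetrahedral geometry. → tetrahedral.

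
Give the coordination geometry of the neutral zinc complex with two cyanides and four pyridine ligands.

Summing ligand charges against the 0 overall charge gives an oxidation state of +2 for zinc.
Group 12 minus oxidation state 2 gives a d¹⁰ configuration.
Coordination number: 6.
Six donors around a single metal centre give an octahedral coordination sphere.

octahedral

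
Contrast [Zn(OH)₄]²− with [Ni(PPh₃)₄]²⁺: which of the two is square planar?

[Ni(PPh₃)₄]²⁺

For [Zn(OH)₄]²−: Each hydroxide is −1; balancing the −2 overall charge requires Zn(II). Group 12 minus oxidation state 2 gives a d¹⁰ configuration. A d¹⁰ ion has no crystal-field stabilisation preference between square planar and tetrahedral, so four ligands adopt the sterically favoured tetrahedral geometry. → tetrahedral.
For [Ni(PPh₃)₄]²⁺: Ligand charges: triphenylphosphine is neutral. With an overall charge of +2 the nickel centre must be in the +2 oxidation state. Group 10 minus oxidation state 2 gives a d⁸ configuration. Triphenylphosphine is a strong-field ligand (high in the spectrochemical series). A 3d d⁸ ion with strong-field ligands gains enough CFSE to favour square planar over tetrahedral. → square planar.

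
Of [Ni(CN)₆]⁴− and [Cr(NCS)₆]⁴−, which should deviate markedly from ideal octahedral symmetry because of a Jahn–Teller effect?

[Ni(CN)₆]⁴−: Summing ligand charges against the −4 overall charge gives an oxidation state of +2 for nickel. Group 10 minus oxidation state 2 gives a d⁸ configuration. The d⁸ configuration leaves the e_g set evenly filled (or empty) — no strong Jahn–Teller driving force.
[Cr(NCS)₆]⁴−: Each isothiocyanate is −1; balancing the −4 overall charge requires Cr(II). Group 6 minus oxidation state 2 gives a d⁴ configuration. Isothiocyanate is a weak-field ligand for a first-row metal, so the complex is high-spin. The t₂g³e_g¹ (high-spin) configuration has an unevenly filled e_g set; the Jahn–Teller theorem predicts a tetragonal distortion (typically axial elongation) to lift the degeneracy.

[Cr(NCS)₆]⁴−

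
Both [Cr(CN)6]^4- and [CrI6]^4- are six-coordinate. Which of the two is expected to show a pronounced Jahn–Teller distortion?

[Cr(CN)6]^4-: Ligand charges: each cyanide is −1. With an overall charge of −4 the chromium centre must be in the +2 oxidation state. Group 6 minus oxidation state 2 gives a d⁴ configuration. Cyanide is a strong-field ligand (high in the spectrochemical series) for a first-row metal, so the complex is low-spin. The d⁴ configuration leaves the e_g set evenly filled (or empty) — no strong Jahn–Teller driving force.
[CrI6]^4-: Ligand charges: each iodide is −1. With an overall charge of −4 the chromium centre must be in the +2 oxidation state. Group 6 minus oxidation state 2 gives a d⁴ configuration. Iodide is a weak-field ligand for a first-row metal, so the complex is high-spin. The t₂g³e_g¹ (high-spin) configuration has an unevenly filled e_g set; the Jahn–Teller theorem predicts a tetragonal distortion (typically axial elongation) to lift the degeneracy.

[CrI6]^4-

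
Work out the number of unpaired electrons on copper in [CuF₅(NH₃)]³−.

1 unpaired electron

Ligand charges: each fluoride is −1; ammonia is neutral. With an overall charge of −3 the copper centre must be in the +2 oxidation state.
Group 11 minus oxidation state 2 gives a d⁹ configuration.
In an octahedral field the d⁹ configuration is t₂g⁶e_g³ (only one arrangement possible), giving 1 unpaired electron.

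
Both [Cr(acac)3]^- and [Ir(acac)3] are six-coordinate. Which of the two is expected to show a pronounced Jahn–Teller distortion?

[Cr(acac)3]^-

[Cr(acac)3]^-: Ligand charges: each acetylacetonate is −1. With an overall charge of −1 the chromium centre must be in the +2 oxidation state. Cr sits in group 6, so the d-electron count is 6 − 2 = 4. Acetylacetonate is a weak-field ligand for a first-row metal, so the complex is high-spin. The t₂g³e_g¹ (high-spin) configuration has an unevenly filled e_g set; the Jahn–Teller theorem predicts a tetragonal distortion (typically axial elongation) to lift the degeneracy.
[Ir(acac)3]: Ligand charges: each acetylacetonate is −1. With an overall charge of 0 the iridium centre must be in the +3 oxidation state. Group 9 minus oxidation state 3 gives a d⁶ configuration. A 5d ion has a large Δₒ and is invariably low-spin. The d⁶ configuration leaves the e_g set evenly filled (or empty) — no strong Jahn–Teller driving force.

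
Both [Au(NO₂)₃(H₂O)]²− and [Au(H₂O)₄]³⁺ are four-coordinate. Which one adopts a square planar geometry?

[Au(H₂O)₄]³⁺

For [Au(NO₂)₃(H₂O)]²−: Each nitro (N-bound nitrite) is −1; water is neutral; balancing the −2 overall charge requires Au(I). Gold is a group-11 element; Au(I) is therefore d¹⁰. A d¹⁰ ion has no crystal-field stabilisation preference between square planar and tetrahedral, so four ligands adopt the sterically favoured tetrahedral geometry. → tetrahedral.
For [Au(H₂O)₄]³⁺: Summing ligand charges against the +3 overall charge gives an oxidation state of +3 for gold. Gold is a group-11 element; Au(III) is therefore d⁸. A 5d d⁸ ion has a large crystal-field splitting; square planar leaves the high-energy d_{x²−y²} orbital empty and maximises CFSE. → square planar.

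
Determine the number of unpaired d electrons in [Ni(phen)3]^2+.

2

Ligand charges: 1,10-phenanthroline is neutral. With an overall charge of +2 the nickel centre must be in the +2 oxidation state.
Group 10 minus oxidation state 2 gives a d⁸ configuration.
Counting donor atoms: 3×1,10-phenanthroline (bidentate) → 6 donors. Coordination number = 6.
In an octahedral field the d⁸ configuration is t₂g⁶e_g² (only one arrangement possible), giving 2 unpaired electrons.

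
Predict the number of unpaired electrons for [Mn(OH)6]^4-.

Summing ligand charges against the −4 overall charge gives an oxidation state of +2 for manganese.
Group 7 minus oxidation state 2 gives a d⁵ configuration.
The spin state decides the count: Hydroxide is a weak-field ligand for a first-row metal, so the complex is high-spin.
An octahedral high-spin d⁵ ion is t₂g³e_g², giving 5 unpaired electrons.

5 unpaired electrons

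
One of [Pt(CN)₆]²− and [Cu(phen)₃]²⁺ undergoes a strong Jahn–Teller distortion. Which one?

[Cu(phen)₃]²⁺

[Pt(CN)₆]²−: Ligand charges: each cyanide is −1. With an overall charge of −2 the platinum centre must be in the +4 oxidation state. Platinum is a group-10 element; Pt(IV) is therefore d⁶. A 5d ion has a large Δₒ and is invariably low-spin. The d⁶ configuration leaves the e_g set evenly filled (or empty) — no strong Jahn–Teller driving force.
[Cu(phen)₃]²⁺: Ligand charges: 1,10-phenanthroline is neutral. With an overall charge of +2 the copper centre must be in the +2 oxidation state. Group 11 minus oxidation state 2 gives a d⁹ configuration. The t₂g⁶e_g³ configuration has an unevenly filled e_g set; the Jahn–Teller theorem predicts a tetragonal distortion (typically axial elongation) to lift the degeneracy.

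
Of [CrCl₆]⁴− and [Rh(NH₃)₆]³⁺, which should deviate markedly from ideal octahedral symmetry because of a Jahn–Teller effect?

[CrCl₆]⁴−: Ligand charges: each chloride is −1. With an overall charge of −4 the chromium centre must be in the +2 oxidation state. Cr sits in group 6, so the d-electron count is 6 − 2 = 4. Chloride is a weak-field ligand for a first-row metal, so the complex is high-spin. The t₂g³e_g¹ (high-spin) configuration has an unevenly filled e_g set; the Jahn–Teller theorem predicts a tetragonal distortion (typically axial elongation) to lift the degeneracy.
[Rh(NH₃)₆]³⁺: Summing ligand charges against the +3 overall charge gives an oxidation state of +3 for rhodium. Rhodium is a group-9 element; Rh(III) is therefore d⁶. A 4d ion has a large Δₒ and is invariably low-spin. The d⁶ configuration leaves the e_g set evenly filled (or empty) — no strong Jahn–Teller driving force.

[CrCl₆]⁴−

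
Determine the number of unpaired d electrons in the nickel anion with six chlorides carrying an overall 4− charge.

Summing ligand charges against the −4 overall charge gives an oxidation state of +2 for nickel.
Ni sits in group 10, so the d-electron count is 10 − 2 = 8.
In an octahedral field the d⁸ configuration is t₂g⁶e_g² (only one arrangement possible), giving 2 unpaired electrons.

2 unpaired electrons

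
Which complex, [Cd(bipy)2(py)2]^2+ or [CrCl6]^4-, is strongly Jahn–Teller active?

[CrCl6]^4-

[Cd(bipy)2(py)2]^2+: Ligand charges: 2,2′-bipyridine is neutral; pyridine is neutral. With an overall charge of +2 the cadmium centre must be in the +2 oxidation state. Cadmium is a group-12 element; Cd(II) is therefore d¹⁰. The d¹⁰ configuration leaves the e_g set evenly filled (or empty) — no strong Jahn–Teller driving force.
[CrCl6]^4-: Summing ligand charges against the −4 overall charge gives an oxidation state of +2 for chromium. Group 6 minus oxidation state 2 gives a d⁴ configuration. Chloride is a weak-field ligand for a first-row metal, so the complex is high-spin. The t₂g³e_g¹ (high-spin) configuration has an unevenly filled e_g set; the Jahn–Teller theorem predicts a tetragonal distortion (typically axial elongation) to lift the degeneracy.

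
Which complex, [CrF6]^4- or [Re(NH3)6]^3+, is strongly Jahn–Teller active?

[CrF6]^4-

[CrF6]^4-: Each fluoride is −1; balancing the −4 overall charge requires Cr(II). Chromium is a group-6 element; Cr(II) is therefore d⁴. Fluoride is a weak-field ligand for a first-row metal, so the complex is high-spin. The t₂g³e_g¹ (high-spin) configuration has an unevenly filled e_g set; the Jahn–Teller theorem predicts a tetragonal distortion (typically axial elongation) to lift the degeneracy.
[Re(NH3)6]^3+: Ligand charges: ammonia is neutral. With an overall charge of +3 the rhenium centre must be in the +3 oxidation state. Rhenium is a group-7 element; Re(III) is therefore d⁴. A 5d ion has a large Δₒ and is invariably low-spin. The d⁴ configuration leaves the e_g set evenly filled (or empty) — no strong Jahn–Teller driving force.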